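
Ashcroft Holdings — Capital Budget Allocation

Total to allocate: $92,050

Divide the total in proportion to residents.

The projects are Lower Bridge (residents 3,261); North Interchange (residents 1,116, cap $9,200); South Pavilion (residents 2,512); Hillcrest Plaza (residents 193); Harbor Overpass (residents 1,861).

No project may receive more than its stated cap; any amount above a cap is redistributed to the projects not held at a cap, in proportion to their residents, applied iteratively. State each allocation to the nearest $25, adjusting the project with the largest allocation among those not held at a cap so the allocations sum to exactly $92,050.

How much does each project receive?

Combined residents = 8,943.
Pro-rata shares before constraints: Lower Bridge 33,565.36; North Interchange 11,486.95; South Pavilion 25,855.93; Hillcrest Plaza 1,986.54; Harbor Overpass 19,155.21.
Capped: North Interchange ($9,200); remaining pool $82,850 reallocated over remaining residents 7,827.
Shares after redistribution: Lower Bridge 34,518.19 → $34,525; South Pavilion 26,589.91 → $26,600; Hillcrest Plaza 2,042.93 → $2,050; Harbor Overpass 19,698.97 → $19,700.
Rounding difference −$25 applied to Lower Bridge → $34,500.

Lower Bridge: $34,500 · North Interchange: $9,200 · South Pavilion: $26,600 · Hillcrest Plaza: $2,050 · Harbor Overpass: $19,700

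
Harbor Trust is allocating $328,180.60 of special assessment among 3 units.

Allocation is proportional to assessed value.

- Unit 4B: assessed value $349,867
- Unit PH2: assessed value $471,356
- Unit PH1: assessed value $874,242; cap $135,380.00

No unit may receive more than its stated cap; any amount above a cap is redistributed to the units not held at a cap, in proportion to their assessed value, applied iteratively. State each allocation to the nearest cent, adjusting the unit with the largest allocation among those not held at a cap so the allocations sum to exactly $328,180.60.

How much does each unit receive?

Unit 4B: $82,139.16; Unit PH2: $110,661.44; Unit PH1: $135,380.00

Combined assessed value = 1,695,465.
Proportional shares (ignoring caps): Unit 4B 67,721.5761; Unit PH2 91,237.4451; Unit PH1 169,221.5788.
Held at cap: Unit PH1 ($135,380.00); remaining pool $192,800.60 reallocated over remaining assessed value 821,223.
Shares after redistribution: Unit 4B 82,139.1602 → $82,139.16; Unit PH2 110,661.4398 → $110,661.44.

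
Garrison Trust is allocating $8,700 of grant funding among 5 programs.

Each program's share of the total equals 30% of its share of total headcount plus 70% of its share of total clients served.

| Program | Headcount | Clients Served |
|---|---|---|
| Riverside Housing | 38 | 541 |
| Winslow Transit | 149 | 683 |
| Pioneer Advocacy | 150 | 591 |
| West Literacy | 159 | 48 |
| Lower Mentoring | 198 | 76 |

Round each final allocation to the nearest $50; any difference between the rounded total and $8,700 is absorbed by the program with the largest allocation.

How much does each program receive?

Riverside Housing: $1,850 | Winslow Transit: $2,700 | Pioneer Advocacy: $2,400 | West Literacy: $750 | Lower Mentoring: $1,000

Totals — headcount 694, clients served 1,939.
Composite weights (30% headcount + 70% clients served): Riverside Housing 0.2117; Winslow Transit 0.3110; Pioneer Advocacy 0.2782; West Literacy 0.0861; Lower Mentoring 0.1130.
Unrounded shares: Riverside Housing 1,842.08; Winslow Transit 2,705.52; Pioneer Advocacy 2,420.33; West Literacy 748.73; Lower Mentoring 983.34.
At nearest $50: Riverside Housing $1,850; Winslow Transit $2,700; Pioneer Advocacy $2,400; West Literacy $750; Lower Mentoring $1,000. Sum = $8,700.
No rounding difference to absorb.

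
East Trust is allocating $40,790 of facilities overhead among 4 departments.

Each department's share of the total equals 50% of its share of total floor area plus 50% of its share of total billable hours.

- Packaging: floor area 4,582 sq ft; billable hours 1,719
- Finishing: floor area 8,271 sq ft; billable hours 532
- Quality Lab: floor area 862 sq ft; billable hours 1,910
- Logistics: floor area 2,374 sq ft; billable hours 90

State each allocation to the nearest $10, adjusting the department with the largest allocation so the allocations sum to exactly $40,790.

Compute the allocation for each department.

Totals — floor area 16,089, billable hours 4,251.
Composite weights (50% floor area + 50% billable hours): Packaging 0.3446; Finishing 0.3196; Quality Lab 0.2514; Logistics 0.0844.
Unrounded shares: Packaging 14,055.55; Finishing 13,036.99; Quality Lab 10,256.30; Logistics 3,441.16.
After rounding ($10): Packaging $14,060; Finishing $13,040; Quality Lab $10,260; Logistics $3,440. Sum = $40,800.
Difference $40,790 − $40,800 = −$10 applied to largest allocation (Packaging): Packaging becomes $14,050.

Packaging: $14,050 | Finishing: $13,040 | Quality Lab: $10,260 | Logistics: $3,440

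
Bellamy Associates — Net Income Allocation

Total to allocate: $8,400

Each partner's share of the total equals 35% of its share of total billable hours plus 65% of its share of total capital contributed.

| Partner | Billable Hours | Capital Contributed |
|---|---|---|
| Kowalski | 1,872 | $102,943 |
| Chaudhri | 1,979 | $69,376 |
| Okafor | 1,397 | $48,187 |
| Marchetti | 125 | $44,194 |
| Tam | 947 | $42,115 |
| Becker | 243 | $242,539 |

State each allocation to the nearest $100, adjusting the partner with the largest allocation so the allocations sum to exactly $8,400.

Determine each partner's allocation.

Kowalski: $1,900; Chaudhri: $1,600; Okafor: $1,100; Marchetti: $500; Tam: $800; Becker: $2,500

Totals — billable hours 6,563, capital contributed 549,354.
Blended shares (35% billable hours + 65% capital contributed): Kowalski 0.2216; Chaudhri 0.1876; Okafor 0.1315; Marchetti 0.0590; Tam 0.1003; Becker 0.2999.
Proportional shares: Kowalski 1,861.74; Chaudhri 1,576.05; Okafor 1,104.74; Marchetti 495.24; Tam 842.80; Becker 2,519.44.
After rounding ($100): Kowalski $1,900; Chaudhri $1,600; Okafor $1,100; Marchetti $500; Tam $800; Becker $2,500. Sum = $8,400.
Rounded total matches; no reconciliation needed.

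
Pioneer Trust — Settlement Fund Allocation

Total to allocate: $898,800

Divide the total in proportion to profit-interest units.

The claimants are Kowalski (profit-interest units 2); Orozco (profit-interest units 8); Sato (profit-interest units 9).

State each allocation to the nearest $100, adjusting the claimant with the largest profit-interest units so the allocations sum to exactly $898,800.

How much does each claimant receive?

Total profit-interest units = 19.
Proportional shares: Kowalski 2/19 × $898,800 = 94,610.53; Orozco 8/19 × $898,800 = 378,442.11; Sato 9/19 × $898,800 = 425,747.37.
Rounded to nearest $100: Kowalski $94,600; Orozco $378,400; Sato $425,700. Sum = $898,700.
Difference $898,800 − $898,700 = +$100 applied to largest profit-interest units (Sato): Sato becomes $425,800.

Kowalski: $94,600; Orozco: $378,400; Sato: $425,800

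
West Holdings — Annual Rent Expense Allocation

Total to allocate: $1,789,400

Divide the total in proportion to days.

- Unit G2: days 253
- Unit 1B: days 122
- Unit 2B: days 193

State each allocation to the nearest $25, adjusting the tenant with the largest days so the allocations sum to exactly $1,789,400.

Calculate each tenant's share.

Total days = 253 + 122 + 193 = 568.
Pro-rata amounts: Unit G2 797,039.08; Unit 1B 384,342.96; Unit 2B 608,017.96.
After rounding ($25): Unit G2 $797,050; Unit 1B $384,350; Unit 2B $608,025. Sum = $1,789,425.
Difference $1,789,400 − $1,789,425 = −$25 applied to largest days (Unit G2): Unit G2 becomes $797,025.

Unit G2: $797,025; Unit 1B: $384,350; Unit 2B: $608,025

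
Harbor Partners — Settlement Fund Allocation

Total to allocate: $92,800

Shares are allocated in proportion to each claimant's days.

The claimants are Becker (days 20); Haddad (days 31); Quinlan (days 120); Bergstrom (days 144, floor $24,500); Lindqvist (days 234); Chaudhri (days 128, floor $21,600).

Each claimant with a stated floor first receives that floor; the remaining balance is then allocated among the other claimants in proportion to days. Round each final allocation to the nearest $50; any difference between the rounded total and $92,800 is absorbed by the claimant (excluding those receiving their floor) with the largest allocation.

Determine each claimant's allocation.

Guaranteed amounts: Bergstrom $24,500; Chaudhri $21,600. Balance $46,700.
Balance split over remaining days 405: Becker 2,306.17 → $2,300; Haddad 3,574.57 → $3,550; Quinlan 13,837.04 → $13,850; Lindqvist 26,982.22 → $27,000.

Becker: $2,300 | Haddad: $3,550 | Quinlan: $13,850 | Bergstrom: $24,500 | Lindqvist: $27,000 | Chaudhri: $21,600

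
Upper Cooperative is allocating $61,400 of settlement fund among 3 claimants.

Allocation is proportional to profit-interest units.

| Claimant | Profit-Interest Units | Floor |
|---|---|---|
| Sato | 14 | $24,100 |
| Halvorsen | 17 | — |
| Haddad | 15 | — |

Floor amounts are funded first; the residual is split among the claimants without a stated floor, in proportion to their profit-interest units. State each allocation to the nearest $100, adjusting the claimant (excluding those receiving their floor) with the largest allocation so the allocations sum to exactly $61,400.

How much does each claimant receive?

Sato: $24,100 · Halvorsen: $19,800 · Haddad: $17,500

Guaranteed amounts: Sato $24,100. Residual $37,300.
Residual split over remaining profit-interest units 32: Halvorsen 19,815.62 → $19,800; Haddad 17,484.38 → $17,500.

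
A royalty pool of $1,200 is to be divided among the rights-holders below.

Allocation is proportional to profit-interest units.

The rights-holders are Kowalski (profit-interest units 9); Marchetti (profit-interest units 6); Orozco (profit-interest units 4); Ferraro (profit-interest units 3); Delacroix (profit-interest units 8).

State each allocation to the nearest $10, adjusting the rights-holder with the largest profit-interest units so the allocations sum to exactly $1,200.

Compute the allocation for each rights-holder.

Kowalski: $360; Marchetti: $240; Orozco: $160; Ferraro: $120; Delacroix: $320

Profit-interest units total: 9 + 6 + 4 + 3 + 8 = 30.
Pro-rata amounts: Kowalski 360.00; Marchetti 240.00; Orozco 160.00; Ferraro 120.00; Delacroix 320.00.
At nearest $10: Kowalski $360; Marchetti $240; Orozco $160; Ferraro $120; Delacroix $320. Sum = $1,200.
Rounded total matches; no reconciliation needed.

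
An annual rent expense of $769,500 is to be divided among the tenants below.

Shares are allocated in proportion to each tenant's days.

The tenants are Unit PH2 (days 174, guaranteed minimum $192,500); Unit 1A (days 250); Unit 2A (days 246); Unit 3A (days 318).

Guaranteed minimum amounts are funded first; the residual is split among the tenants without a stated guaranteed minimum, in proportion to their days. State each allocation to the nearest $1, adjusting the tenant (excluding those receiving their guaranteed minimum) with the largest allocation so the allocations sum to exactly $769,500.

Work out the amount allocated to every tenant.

Unit PH2: $192,500 | Unit 1A: $177,211 | Unit 2A: $174,376 | Unit 3A: $225,413

Guaranteed amounts: Unit PH2 $192,500. Residual $577,000.
Residual split over remaining days 814: Unit 1A 177,211.30 → $177,211; Unit 2A 174,375.92 → $174,376; Unit 3A 225,412.78 → $225,413.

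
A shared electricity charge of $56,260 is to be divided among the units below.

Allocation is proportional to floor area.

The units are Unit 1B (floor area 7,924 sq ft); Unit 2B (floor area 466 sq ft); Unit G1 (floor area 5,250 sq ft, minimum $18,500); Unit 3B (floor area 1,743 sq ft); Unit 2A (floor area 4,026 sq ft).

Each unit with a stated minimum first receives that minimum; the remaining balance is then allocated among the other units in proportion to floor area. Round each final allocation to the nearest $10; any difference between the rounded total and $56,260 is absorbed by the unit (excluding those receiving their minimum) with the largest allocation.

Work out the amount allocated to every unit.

Fund the minimums — Unit G1 $18,500. Residual $37,760.
Residual split over remaining floor area 14,159: Unit 1B 21,132.16 → $21,130; Unit 2B 1,242.75 → $1,240; Unit 3B 4,648.33 → $4,650; Unit 2A 10,736.76 → $10,740.

Unit 1B: $21,130 · Unit 2B: $1,240 · Unit G1: $18,500 · Unit 3B: $4,650 · Unit 2A: $10,740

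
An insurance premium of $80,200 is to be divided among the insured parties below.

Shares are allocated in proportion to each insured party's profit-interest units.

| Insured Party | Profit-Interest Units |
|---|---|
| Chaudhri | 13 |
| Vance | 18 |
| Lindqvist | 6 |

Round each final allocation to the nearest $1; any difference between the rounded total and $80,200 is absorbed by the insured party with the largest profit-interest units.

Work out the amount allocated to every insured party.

Profit-interest units total: 37.
Raw shares: Chaudhri 13/37 × $80,200 = 28,178.38; Vance 18/37 × $80,200 = 39,016.22; Lindqvist 6/37 × $80,200 = 13,005.41.
After rounding ($1): Chaudhri $28,178; Vance $39,016; Lindqvist $13,005. Sum = $80,199.
Difference $80,200 − $80,199 = +$1 applied to largest profit-interest units (Vance): Vance becomes $39,017.

Chaudhri: $28,178; Vance: $39,017; Lindqvist: $13,005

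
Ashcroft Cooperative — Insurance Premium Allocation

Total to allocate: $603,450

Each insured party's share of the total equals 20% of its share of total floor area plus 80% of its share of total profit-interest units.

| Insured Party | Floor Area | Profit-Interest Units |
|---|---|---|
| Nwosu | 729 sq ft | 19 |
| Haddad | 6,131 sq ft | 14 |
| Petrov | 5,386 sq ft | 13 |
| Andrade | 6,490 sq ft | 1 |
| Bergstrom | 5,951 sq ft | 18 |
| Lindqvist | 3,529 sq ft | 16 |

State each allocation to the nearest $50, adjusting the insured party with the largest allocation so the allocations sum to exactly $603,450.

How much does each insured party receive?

Nwosu: $116,350 | Haddad: $109,650 | Petrov: $100,500 | Andrade: $33,700 | Bergstrom: $132,800 | Lindqvist: $110,450

Floor area total 28,216; profit-interest units total 81.
Composite weights (20% floor area + 80% profit-interest units): Nwosu 0.1928; Haddad 0.1817; Petrov 0.1666; Andrade 0.0559; Bergstrom 0.2200; Lindqvist 0.1830.
Raw shares: Nwosu 116,358.20; Haddad 109,664.50; Petrov 100,517.86; Andrade 33,720.07; Bergstrom 132,734.57; Lindqvist 110,454.80.
At nearest $50: Nwosu $116,350; Haddad $109,650; Petrov $100,500; Andrade $33,700; Bergstrom $132,750; Lindqvist $110,450. Sum = $603,400.
Difference $603,450 − $603,400 = +$50 applied to largest allocation (Bergstrom): Bergstrom becomes $132,800.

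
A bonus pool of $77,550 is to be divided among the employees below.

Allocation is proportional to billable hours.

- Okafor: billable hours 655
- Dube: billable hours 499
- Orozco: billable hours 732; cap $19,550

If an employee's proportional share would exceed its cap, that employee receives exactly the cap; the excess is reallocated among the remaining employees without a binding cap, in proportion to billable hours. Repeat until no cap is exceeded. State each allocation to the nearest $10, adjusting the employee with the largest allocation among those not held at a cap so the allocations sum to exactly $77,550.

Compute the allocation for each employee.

Total billable hours = 1,886.
Pro-rata shares before constraints: Okafor 26,932.79; Dube 20,518.27; Orozco 30,098.94.
Cap binds for Orozco ($19,550); residual $58,000 reallocated over remaining billable hours 1,154.
Redistributed shares: Okafor 32,920.28 → $32,920; Dube 25,079.72 → $25,080.

Okafor: $32,920 · Dube: $25,080 · Orozco: $19,550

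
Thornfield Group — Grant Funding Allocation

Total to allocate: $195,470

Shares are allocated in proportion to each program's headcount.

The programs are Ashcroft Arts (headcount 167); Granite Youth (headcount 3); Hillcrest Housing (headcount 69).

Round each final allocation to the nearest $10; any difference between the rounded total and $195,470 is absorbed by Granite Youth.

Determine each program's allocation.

Ashcroft Arts: $136,580 | Granite Youth: $2,460 | Hillcrest Housing: $56,430

Headcount total: 239.
Unrounded shares: Ashcroft Arts 167/239 × $195,470 = 136,583.64; Granite Youth 3/239 × $195,470 = 2,453.60; Hillcrest Housing 69/239 × $195,470 = 56,432.76.
At nearest $10: Ashcroft Arts $136,580; Granite Youth $2,450; Hillcrest Housing $56,430. Sum = $195,460.
Difference $195,470 − $195,460 = +$10 applied to Granite Youth: Granite Youth becomes $2,460.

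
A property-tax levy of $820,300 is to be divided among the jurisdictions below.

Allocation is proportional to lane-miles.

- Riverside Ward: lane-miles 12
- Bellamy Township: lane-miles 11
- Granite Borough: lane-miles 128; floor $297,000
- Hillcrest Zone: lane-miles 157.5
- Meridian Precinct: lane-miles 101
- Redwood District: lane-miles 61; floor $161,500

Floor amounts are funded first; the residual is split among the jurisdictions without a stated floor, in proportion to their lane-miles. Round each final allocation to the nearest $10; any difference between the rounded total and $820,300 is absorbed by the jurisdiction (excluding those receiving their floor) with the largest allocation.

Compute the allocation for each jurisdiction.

Minimums first: Granite Borough $297,000; Redwood District $161,500. Remaining pool $361,800.
Remaining pool split over remaining lane-miles 281.5: Riverside Ward 15,423.09 → $15,420; Bellamy Township 14,137.83 → $14,140; Hillcrest Zone 202,428.06 → $202,430; Meridian Precinct 129,811.01 → $129,810.

Riverside Ward: $15,420 · Bellamy Township: $14,140 · Granite Borough: $297,000 · Hillcrest Zone: $202,430 · Meridian Precinct: $129,810 · Redwood District: $161,500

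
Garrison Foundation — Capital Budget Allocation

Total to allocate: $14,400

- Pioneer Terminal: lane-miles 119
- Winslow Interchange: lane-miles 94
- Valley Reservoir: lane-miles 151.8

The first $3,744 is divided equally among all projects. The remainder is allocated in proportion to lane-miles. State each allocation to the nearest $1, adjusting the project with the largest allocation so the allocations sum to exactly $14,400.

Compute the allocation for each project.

Pioneer Terminal: $4,724 | Winslow Interchange: $3,994 | Valley Reservoir: $5,682

$3,744 shared equally gives $1,248 per project.
Remainder $10,656 by lane-miles (total 364.8): Pioneer Terminal 3,476.05 → $3,476; Winslow Interchange 2,745.79 → $2,746; Valley Reservoir 4,434.16 → $4,434.
Totals: Pioneer Terminal $1,248 + $3,476 = $4,724; Winslow Interchange $1,248 + $2,746 = $3,994; Valley Reservoir $1,248 + $4,434 = $5,682.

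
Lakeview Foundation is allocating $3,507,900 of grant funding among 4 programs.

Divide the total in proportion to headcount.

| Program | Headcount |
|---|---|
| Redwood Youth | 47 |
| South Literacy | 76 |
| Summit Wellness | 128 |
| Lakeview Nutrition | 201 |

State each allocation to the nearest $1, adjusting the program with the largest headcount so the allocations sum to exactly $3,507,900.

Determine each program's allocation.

Redwood Youth: $364,760; South Literacy: $589,824; Summit Wellness: $993,388; Lakeview Nutrition: $1,559,928

Sum of headcount: 47 + 76 + 128 + 201 = 452.
Proportional shares: Redwood Youth 364,759.51; South Literacy 589,823.89; Summit Wellness 993,387.61; Lakeview Nutrition 1,559,928.98.
After rounding ($1): Redwood Youth $364,760; South Literacy $589,824; Summit Wellness $993,388; Lakeview Nutrition $1,559,929. Sum = $3,507,901.
Difference $3,507,900 − $3,507,901 = −$1 applied to largest headcount (Lakeview Nutrition): Lakeview Nutrition becomes $1,559,928.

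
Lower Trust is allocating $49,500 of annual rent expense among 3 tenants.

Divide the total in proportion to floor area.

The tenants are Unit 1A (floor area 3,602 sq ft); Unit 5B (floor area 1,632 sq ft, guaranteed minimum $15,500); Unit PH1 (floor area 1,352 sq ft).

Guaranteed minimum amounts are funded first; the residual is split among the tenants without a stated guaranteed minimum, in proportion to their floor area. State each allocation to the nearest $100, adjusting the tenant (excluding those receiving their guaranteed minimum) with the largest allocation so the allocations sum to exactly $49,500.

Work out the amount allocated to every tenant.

Unit 1A: $24,700 | Unit 5B: $15,500 | Unit PH1: $9,300

Fund the minimums — Unit 5B $15,500. Remaining pool $34,000.
Remaining pool split over remaining floor area 4,954: Unit 1A 24,721.03 → $24,700; Unit PH1 9,278.97 → $9,300.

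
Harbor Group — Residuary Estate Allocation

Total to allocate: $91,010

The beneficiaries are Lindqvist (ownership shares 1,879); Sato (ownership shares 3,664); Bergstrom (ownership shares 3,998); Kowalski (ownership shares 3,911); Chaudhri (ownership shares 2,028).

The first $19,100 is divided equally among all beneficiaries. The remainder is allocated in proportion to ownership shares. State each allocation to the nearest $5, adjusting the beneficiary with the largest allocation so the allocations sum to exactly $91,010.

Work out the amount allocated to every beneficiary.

Lindqvist: $12,550; Sato: $20,840; Bergstrom: $22,390; Kowalski: $21,990; Chaudhri: $13,240

$19,100 shared equally gives $3,820 per beneficiary.
Remainder $71,910 by ownership shares (total 15,480): Lindqvist 8,728.61 → $8,730; Sato 17,020.56 → $17,020; Bergstrom 18,572.10 → $18,570; Kowalski 18,167.96 → $18,170; Chaudhri 9,420.77 → $9,420.
Totals: Lindqvist $3,820 + $8,730 = $12,550; Sato $3,820 + $17,020 = $20,840; Bergstrom $3,820 + $18,570 = $22,390; Kowalski $3,820 + $18,170 = $21,990; Chaudhri $3,820 + $9,420 = $13,240.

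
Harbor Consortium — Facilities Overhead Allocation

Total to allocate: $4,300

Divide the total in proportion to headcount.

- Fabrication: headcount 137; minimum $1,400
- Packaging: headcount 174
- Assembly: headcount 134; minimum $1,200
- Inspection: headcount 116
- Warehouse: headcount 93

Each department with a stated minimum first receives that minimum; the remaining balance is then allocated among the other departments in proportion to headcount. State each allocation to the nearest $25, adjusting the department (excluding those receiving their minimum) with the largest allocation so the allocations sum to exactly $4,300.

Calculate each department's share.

Guaranteed amounts: Fabrication $1,400; Assembly $1,200. Residual $1,700.
Residual split over remaining headcount 383: Packaging 772.32 → $775; Inspection 514.88 → $525; Warehouse 412.79 → $425.
Rounding difference −$25 applied to Packaging → $750.

Fabrication: $1,400; Packaging: $750; Assembly: $1,200; Inspection: $525; Warehouse: $425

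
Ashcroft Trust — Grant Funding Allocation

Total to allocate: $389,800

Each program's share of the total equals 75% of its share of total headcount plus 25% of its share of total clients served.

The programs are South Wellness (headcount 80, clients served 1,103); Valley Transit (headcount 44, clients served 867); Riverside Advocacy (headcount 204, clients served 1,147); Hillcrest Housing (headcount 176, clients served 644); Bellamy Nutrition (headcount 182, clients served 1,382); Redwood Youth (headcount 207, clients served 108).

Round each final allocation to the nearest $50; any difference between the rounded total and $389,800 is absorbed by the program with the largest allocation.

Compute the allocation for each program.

South Wellness: $46,650 · Valley Transit: $30,500 · Riverside Advocacy: $88,100 · Hillcrest Housing: $69,550 · Bellamy Nutrition: $85,250 · Redwood Youth: $69,750

Headcount total 893; clients served total 5,251.
Composite weights (75% headcount + 25% clients served): South Wellness 0.1197; Valley Transit 0.0782; Riverside Advocacy 0.2259; Hillcrest Housing 0.1785; Bellamy Nutrition 0.2187; Redwood Youth 0.1790.
Unrounded shares: South Wellness 46,660.25; Valley Transit 30,494.81; Riverside Advocacy 88,071.89; Hillcrest Housing 69,570.40; Bellamy Nutrition 85,230.76; Redwood Youth 69,771.89.
Rounded to nearest $50: South Wellness $46,650; Valley Transit $30,500; Riverside Advocacy $88,050; Hillcrest Housing $69,550; Bellamy Nutrition $85,250; Redwood Youth $69,750. Sum = $389,750.
Difference $389,800 − $389,750 = +$50 applied to largest allocation (Riverside Advocacy): Riverside Advocacy becomes $88,100.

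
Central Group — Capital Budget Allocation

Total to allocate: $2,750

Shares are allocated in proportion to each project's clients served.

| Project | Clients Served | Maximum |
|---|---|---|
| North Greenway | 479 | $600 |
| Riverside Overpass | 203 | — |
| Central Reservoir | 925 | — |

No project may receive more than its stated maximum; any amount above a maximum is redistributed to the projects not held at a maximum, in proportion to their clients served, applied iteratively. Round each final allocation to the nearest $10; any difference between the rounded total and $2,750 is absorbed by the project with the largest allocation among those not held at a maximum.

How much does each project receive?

North Greenway: $600 · Riverside Overpass: $390 · Central Reservoir: $1,760

Total clients served = 1,607.
Proportional shares (ignoring caps): North Greenway 819.70; Riverside Overpass 347.39; Central Reservoir 1,582.92.
Capped: North Greenway ($600); residual $2,150 reallocated over remaining clients served 1,128.
Redistributed shares: Riverside Overpass 386.92 → $390; Central Reservoir 1,763.08 → $1,760.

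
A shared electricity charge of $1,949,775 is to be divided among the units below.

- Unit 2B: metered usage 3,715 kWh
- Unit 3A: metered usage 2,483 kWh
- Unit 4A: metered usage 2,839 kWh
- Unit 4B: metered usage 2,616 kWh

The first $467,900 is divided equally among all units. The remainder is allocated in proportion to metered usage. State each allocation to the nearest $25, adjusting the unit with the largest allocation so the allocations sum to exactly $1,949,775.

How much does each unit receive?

First tranche $467,900 split equally: $116,975 each.
Remainder $1,481,875 by metered usage (total 11,653): Unit 2B 472,424.75 → $472,425; Unit 3A 315,755.22 → $315,750; Unit 4A 361,026.61 → $361,025; Unit 4B 332,668.41 → $332,675.
Totals: Unit 2B $116,975 + $472,425 = $589,400; Unit 3A $116,975 + $315,750 = $432,725; Unit 4A $116,975 + $361,025 = $478,000; Unit 4B $116,975 + $332,675 = $449,650.

Unit 2B: $589,400 · Unit 3A: $432,725 · Unit 4A: $478,000 · Unit 4B: $449,650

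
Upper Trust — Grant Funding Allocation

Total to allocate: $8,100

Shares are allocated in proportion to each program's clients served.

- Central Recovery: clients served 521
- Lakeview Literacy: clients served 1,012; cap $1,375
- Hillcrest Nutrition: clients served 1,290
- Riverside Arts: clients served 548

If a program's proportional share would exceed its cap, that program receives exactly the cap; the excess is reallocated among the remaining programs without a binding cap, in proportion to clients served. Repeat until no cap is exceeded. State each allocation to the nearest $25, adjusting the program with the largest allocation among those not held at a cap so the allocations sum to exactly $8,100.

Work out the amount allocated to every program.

Central Recovery: $1,475 | Lakeview Literacy: $1,375 | Hillcrest Nutrition: $3,700 | Riverside Arts: $1,550

Sum of clients served: 3,371.
Pro-rata shares before constraints: Central Recovery 1,251.88; Lakeview Literacy 2,431.68; Hillcrest Nutrition 3,099.67; Riverside Arts 1,316.76.
Capped: Lakeview Literacy ($1,375); remaining pool $6,725 reallocated over remaining clients served 2,359.
Redistributed shares: Central Recovery 1,485.26 → $1,475; Hillcrest Nutrition 3,677.51 → $3,675; Riverside Arts 1,562.23 → $1,550.
Rounding difference +$25 applied to Hillcrest Nutrition → $3,700.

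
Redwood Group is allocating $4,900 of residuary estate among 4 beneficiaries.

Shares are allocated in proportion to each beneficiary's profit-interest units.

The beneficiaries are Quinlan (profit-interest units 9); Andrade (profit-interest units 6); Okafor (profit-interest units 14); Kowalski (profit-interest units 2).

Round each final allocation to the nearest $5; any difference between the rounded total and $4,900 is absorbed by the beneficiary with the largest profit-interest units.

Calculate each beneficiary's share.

Quinlan: $1,425 | Andrade: $950 | Okafor: $2,210 | Kowalski: $315

Combined profit-interest units = 31.
Pro-rata amounts: Quinlan 9/31 × $4,900 = 1,422.58; Andrade 6/31 × $4,900 = 948.39; Okafor 14/31 × $4,900 = 2,212.90; Kowalski 2/31 × $4,900 = 316.13.
After rounding ($5): Quinlan $1,425; Andrade $950; Okafor $2,215; Kowalski $315. Sum = $4,905.
Difference $4,900 − $4,905 = −$5 applied to largest profit-interest units (Okafor): Okafor becomes $2,210.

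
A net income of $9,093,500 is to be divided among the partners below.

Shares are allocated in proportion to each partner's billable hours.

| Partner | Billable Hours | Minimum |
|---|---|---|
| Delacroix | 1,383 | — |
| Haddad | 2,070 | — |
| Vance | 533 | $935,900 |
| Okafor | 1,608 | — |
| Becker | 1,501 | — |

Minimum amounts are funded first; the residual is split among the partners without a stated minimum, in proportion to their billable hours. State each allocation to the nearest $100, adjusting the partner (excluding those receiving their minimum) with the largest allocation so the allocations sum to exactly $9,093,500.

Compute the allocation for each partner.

Guaranteed amounts: Vance $935,900. Balance $8,157,600.
Balance split over remaining billable hours 6,562: Delacroix 1,719,286.92 → $1,719,300; Haddad 2,573,336.18 → $2,573,300; Okafor 1,998,997.38 → $1,999,000; Becker 1,865,979.52 → $1,866,000.

Delacroix: $1,719,300 · Haddad: $2,573,300 · Vance: $935,900 · Okafor: $1,999,000 · Becker: $1,866,000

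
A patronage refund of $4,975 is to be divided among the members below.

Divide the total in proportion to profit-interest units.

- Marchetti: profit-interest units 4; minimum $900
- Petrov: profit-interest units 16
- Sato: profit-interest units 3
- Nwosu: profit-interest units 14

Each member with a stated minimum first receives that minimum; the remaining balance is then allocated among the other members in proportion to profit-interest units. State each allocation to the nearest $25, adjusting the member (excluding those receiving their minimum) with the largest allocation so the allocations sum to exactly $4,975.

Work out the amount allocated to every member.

Minimums first: Marchetti $900. Residual $4,075.
Residual split over remaining profit-interest units 33: Petrov 1,975.76 → $1,975; Sato 370.45 → $375; Nwosu 1,728.79 → $1,725.

Marchetti: $900 | Petrov: $1,975 | Sato: $375 | Nwosu: $1,725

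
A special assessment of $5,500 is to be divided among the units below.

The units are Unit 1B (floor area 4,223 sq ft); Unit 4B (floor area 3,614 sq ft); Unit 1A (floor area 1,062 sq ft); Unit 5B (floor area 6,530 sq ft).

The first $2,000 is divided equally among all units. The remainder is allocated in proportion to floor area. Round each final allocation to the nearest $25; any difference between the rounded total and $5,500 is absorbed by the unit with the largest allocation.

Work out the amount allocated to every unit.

Unit 1B: $1,450 · Unit 4B: $1,325 · Unit 1A: $750 · Unit 5B: $1,975

First tranche $2,000 split equally: $500 each.
Remainder $3,500 by floor area (total 15,429): Unit 1B 957.97 → $950; Unit 4B 819.82 → $825; Unit 1A 240.91 → $250; Unit 5B 1,481.30 → $1,475.
Totals: Unit 1B $500 + $950 = $1,450; Unit 4B $500 + $825 = $1,325; Unit 1A $500 + $250 = $750; Unit 5B $500 + $1,475 = $1,975.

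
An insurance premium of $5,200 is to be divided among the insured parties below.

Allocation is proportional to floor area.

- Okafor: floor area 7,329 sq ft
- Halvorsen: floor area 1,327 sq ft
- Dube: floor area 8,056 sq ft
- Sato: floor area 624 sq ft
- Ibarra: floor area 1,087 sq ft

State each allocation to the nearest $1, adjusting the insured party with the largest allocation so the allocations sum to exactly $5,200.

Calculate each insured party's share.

Sum of floor area: 18,423.
Proportional shares: Okafor 7,329/18,423 × $5,200 = 2,068.65; Halvorsen 1,327/18,423 × $5,200 = 374.55; Dube 8,056/18,423 × $5,200 = 2,273.85; Sato 624/18,423 × $5,200 = 176.13; Ibarra 1,087/18,423 × $5,200 = 306.81.
Rounded to nearest $1: Okafor $2,069; Halvorsen $375; Dube $2,274; Sato $176; Ibarra $307. Sum = $5,201.
Difference $5,200 − $5,201 = −$1 applied to largest allocation (Dube): Dube becomes $2,273.

Okafor: $2,069; Halvorsen: $375; Dube: $2,273; Sato: $176; Ibarra: $307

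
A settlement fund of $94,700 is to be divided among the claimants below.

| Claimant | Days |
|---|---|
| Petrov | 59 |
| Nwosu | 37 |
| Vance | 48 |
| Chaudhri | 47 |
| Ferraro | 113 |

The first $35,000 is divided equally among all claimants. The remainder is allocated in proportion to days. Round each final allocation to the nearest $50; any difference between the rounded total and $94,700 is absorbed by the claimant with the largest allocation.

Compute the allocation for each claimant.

Petrov: $18,600; Nwosu: $14,250; Vance: $16,450; Chaudhri: $16,250; Ferraro: $29,150

First tranche $35,000 split equally: $7,000 each.
Remainder $59,700 by days (total 304): Petrov 11,586.51 → $11,600; Nwosu 7,266.12 → $7,250; Vance 9,426.32 → $9,450; Chaudhri 9,229.93 → $9,250; Ferraro 22,191.12 → $22,200.
Rounding difference −$50 on remainder applied to Ferraro.
Totals: Petrov $7,000 + $11,600 = $18,600; Nwosu $7,000 + $7,250 = $14,250; Vance $7,000 + $9,450 = $16,450; Chaudhri $7,000 + $9,250 = $16,250; Ferraro $7,000 + $22,150 = $29,150.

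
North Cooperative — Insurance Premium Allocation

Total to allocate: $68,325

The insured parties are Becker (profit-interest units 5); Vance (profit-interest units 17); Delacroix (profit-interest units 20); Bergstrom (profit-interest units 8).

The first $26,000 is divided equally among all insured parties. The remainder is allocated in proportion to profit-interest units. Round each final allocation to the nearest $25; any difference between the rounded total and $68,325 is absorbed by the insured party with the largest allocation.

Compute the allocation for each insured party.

$26,000 shared equally gives $6,500 per insured party.
Remainder $42,325 by profit-interest units (total 50): Becker 4,232.50 → $4,225; Vance 14,390.50 → $14,400; Delacroix 16,930.00 → $16,925; Bergstrom 6,772.00 → $6,775.
Totals: Becker $6,500 + $4,225 = $10,725; Vance $6,500 + $14,400 = $20,900; Delacroix $6,500 + $16,925 = $23,425; Bergstrom $6,500 + $6,775 = $13,275.

Becker: $10,725 | Vance: $20,900 | Delacroix: $23,425 | Bergstrom: $13,275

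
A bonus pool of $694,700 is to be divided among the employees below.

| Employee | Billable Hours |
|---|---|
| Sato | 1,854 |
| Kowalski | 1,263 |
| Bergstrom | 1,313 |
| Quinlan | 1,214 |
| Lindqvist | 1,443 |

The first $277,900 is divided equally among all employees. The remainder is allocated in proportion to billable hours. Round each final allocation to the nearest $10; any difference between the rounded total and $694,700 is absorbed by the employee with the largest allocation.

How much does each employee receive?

Sato: $164,610 · Kowalski: $129,860 · Bergstrom: $132,800 · Quinlan: $126,980 · Lindqvist: $140,450

Equal tier: $277,900 ÷ 5 = $55,580 apiece.
Remainder $416,800 by billable hours (total 7,087): Sato 109,037.28 → $109,040; Kowalski 74,279.44 → $74,280; Bergstrom 77,220.04 → $77,220; Quinlan 71,397.66 → $71,400; Lindqvist 84,865.58 → $84,870.
Rounding difference −$10 on remainder applied to Sato.
Totals: Sato $55,580 + $109,030 = $164,610; Kowalski $55,580 + $74,280 = $129,860; Bergstrom $55,580 + $77,220 = $132,800; Quinlan $55,580 + $71,400 = $126,980; Lindqvist $55,580 + $84,870 = $140,450.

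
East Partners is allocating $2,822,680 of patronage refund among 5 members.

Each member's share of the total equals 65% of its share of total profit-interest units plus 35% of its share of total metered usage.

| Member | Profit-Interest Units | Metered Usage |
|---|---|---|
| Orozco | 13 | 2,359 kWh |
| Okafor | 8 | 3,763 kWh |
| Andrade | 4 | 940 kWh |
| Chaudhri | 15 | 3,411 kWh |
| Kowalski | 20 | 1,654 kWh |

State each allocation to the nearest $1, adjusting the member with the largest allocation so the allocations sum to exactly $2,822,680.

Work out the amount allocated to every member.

Orozco: $589,706 | Okafor: $551,189 | Andrade: $198,894 | Chaudhri: $736,566 | Kowalski: $746,325

Totals — profit-interest units 60, metered usage 12,127.
Combined weights (65% profit-interest units + 35% metered usage): Orozco 0.2089; Okafor 0.1953; Andrade 0.0705; Chaudhri 0.2609; Kowalski 0.2644.
Unrounded shares: Orozco 589,705.69; Okafor 551,188.77; Andrade 198,894.16; Chaudhri 736,565.97; Kowalski 746,325.41.
At nearest $1: Orozco $589,706; Okafor $551,189; Andrade $198,894; Chaudhri $736,566; Kowalski $746,325. Sum = $2,822,680.
Rounded total matches; no reconciliation needed.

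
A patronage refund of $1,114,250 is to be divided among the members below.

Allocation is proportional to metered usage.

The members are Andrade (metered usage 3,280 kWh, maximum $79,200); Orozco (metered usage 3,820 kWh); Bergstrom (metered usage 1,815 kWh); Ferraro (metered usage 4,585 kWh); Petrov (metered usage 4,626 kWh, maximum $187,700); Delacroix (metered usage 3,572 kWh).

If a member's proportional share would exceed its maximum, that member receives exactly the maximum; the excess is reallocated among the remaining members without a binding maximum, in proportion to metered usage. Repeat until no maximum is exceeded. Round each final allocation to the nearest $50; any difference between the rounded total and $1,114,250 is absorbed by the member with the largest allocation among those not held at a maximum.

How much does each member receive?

Combined metered usage = 21,698.
Proportional shares (ignoring caps): Andrade 168,436.72; Orozco 196,167.16; Bergstrom 93,205.08; Ferraro 235,451.94; Petrov 237,557.40; Delacroix 183,431.70.
Cap binds for Andrade ($79,200), Petrov ($187,700); remaining pool $847,350 reallocated over remaining metered usage 13,792.
Redistributed shares: Orozco 234,692.36 → $234,700; Bergstrom 111,509.59 → $111,500; Ferraro 281,692.27 → $281,700; Delacroix 219,455.79 → $219,450.

Andrade: $79,200; Orozco: $234,700; Bergstrom: $111,500; Ferraro: $281,700; Petrov: $187,700; Delacroix: $219,450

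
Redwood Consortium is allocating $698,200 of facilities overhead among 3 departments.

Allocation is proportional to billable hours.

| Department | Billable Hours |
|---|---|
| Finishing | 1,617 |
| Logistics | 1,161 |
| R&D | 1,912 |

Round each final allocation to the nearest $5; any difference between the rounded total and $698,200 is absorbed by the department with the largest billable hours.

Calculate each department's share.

Finishing: $240,725 | Logistics: $172,840 | R&D: $284,635

Total billable hours = 1,617 + 1,161 + 1,912 = 4,690.
Proportional shares: Finishing 240,722.69; Logistics 172,838.00; R&D 284,639.32.
After rounding ($5): Finishing $240,725; Logistics $172,840; R&D $284,640. Sum = $698,205.
Difference $698,200 − $698,205 = −$5 applied to largest billable hours (R&D): R&D becomes $284,635.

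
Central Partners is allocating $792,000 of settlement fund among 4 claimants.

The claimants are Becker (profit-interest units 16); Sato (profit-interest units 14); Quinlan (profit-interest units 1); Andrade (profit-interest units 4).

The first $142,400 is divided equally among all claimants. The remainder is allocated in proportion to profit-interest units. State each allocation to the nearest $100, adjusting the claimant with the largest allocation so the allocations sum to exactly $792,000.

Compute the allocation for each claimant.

$142,400 shared equally gives $35,600 per claimant.
Remainder $649,600 by profit-interest units (total 35): Becker 296,960.00 → $297,000; Sato 259,840.00 → $259,800; Quinlan 18,560.00 → $18,600; Andrade 74,240.00 → $74,200.
Totals: Becker $35,600 + $297,000 = $332,600; Sato $35,600 + $259,800 = $295,400; Quinlan $35,600 + $18,600 = $54,200; Andrade $35,600 + $74,200 = $109,800.

Becker: $332,600 | Sato: $295,400 | Quinlan: $54,200 | Andrade: $109,800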